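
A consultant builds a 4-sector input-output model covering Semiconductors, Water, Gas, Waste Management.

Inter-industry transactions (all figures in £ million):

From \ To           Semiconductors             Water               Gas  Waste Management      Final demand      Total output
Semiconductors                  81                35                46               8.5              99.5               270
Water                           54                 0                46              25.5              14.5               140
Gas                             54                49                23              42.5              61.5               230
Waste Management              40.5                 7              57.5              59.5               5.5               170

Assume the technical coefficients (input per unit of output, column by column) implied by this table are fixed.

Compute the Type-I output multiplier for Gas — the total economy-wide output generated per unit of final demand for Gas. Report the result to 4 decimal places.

m_3 = 4.2504

Technical coefficients a_ij = z_ij / X_j:
  a_11 = 81/270 = 0.30, a_21 = 54/270 = 0.20, a_31 = 54/270 = 0.20, a_41 = 40.5/270 = 0.15
  a_12 = 35/140 = 0.25, a_22 = 0/140 = 0.00, a_32 = 49/140 = 0.35, a_42 = 7/140 = 0.05
  a_13 = 46/230 = 0.20, a_23 = 46/230 = 0.20, a_33 = 23/230 = 0.10, a_43 = 57.5/230 = 0.25
  a_14 = 8.5/170 = 0.05, a_24 = 25.5/170 = 0.15, a_34 = 42.5/170 = 0.25, a_44 = 59.5/170 = 0.35
I − A =
  [   0.70    -0.25    -0.20    -0.05]
  [  -0.20     1.00    -0.20    -0.15]
  [  -0.20    -0.35     0.90    -0.25]
  [  -0.15    -0.05    -0.25     0.65]
Compute the cofactors C_ij = (−1)^(i+j)·(3×3 minor ij) of I−A; the adjugate is their transpose:
adj(I−A) = Cᵀ =
  [ 0.454625   0.185250   0.183375   0.148250]
  [ 0.165750   0.323000   0.148750   0.144500]
  [ 0.221875   0.207750   0.403625   0.220250]
  [ 0.203000   0.147500   0.209000   0.472000]
det(I−A) = Σ_j (I−A)_1j·C_1j = (0.70)(0.454625) + (-0.25)(0.165750) + (-0.20)(0.221875) + (-0.05)(0.203000) = 0.222275
(I − A)⁻¹ = adj(I−A) / det(I−A) ≈
  [   2.04533     0.83343     0.82499     0.66697]
  [   0.74570     1.45315     0.66922     0.65010]
  [   0.99820     0.93465     1.81588     0.99089]
  [   0.91328     0.66359     0.94028     2.12350]
The output multiplier for sector j is the column-j sum of the Leontief inverse (I − A)⁻¹ = adj(I−A) / det(I−A).
Column 3 of adj(I−A): (0.183375, 0.148750, 0.403625, 0.209000); det(I−A) = 0.222275.
m_3 = (0.183375 + 0.148750 + 0.403625 + 0.209000) / 0.222275 = 0.94475 / 0.222275 ≈ 4.2504.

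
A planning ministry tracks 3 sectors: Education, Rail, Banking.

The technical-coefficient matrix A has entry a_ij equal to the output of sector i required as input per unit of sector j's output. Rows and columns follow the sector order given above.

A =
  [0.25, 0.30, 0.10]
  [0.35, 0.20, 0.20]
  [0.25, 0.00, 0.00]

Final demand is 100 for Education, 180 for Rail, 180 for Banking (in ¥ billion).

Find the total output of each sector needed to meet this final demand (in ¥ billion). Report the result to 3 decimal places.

x_1 = 346.087, x_2 = 443.043, x_3 = 266.522

I − A =
  [   0.75    -0.30    -0.10]
  [  -0.35     0.80    -0.20]
  [  -0.25     0.00     1.00]
Cofactors of I−A, C_ij = (−1)^(i+j)·(minor ij) (rows/columns in the sector order above):
  C_11 = (0.80)(1.00) − (-0.20)(0.00) = 0.8000
  C_12 = −[(-0.35)(1.00) − (-0.20)(-0.25)] = 0.4000
  C_13 = (-0.35)(0.00) − (0.80)(-0.25) = 0.2000
  C_21 = −[(-0.30)(1.00) − (-0.10)(0.00)] = 0.3000
  C_22 = (0.75)(1.00) − (-0.10)(-0.25) = 0.7250
  C_23 = −[(0.75)(0.00) − (-0.30)(-0.25)] = 0.0750
  C_31 = (-0.30)(-0.20) − (-0.10)(0.80) = 0.1400
  C_32 = −[(0.75)(-0.20) − (-0.10)(-0.35)] = 0.1850
  C_33 = (0.75)(0.80) − (-0.30)(-0.35) = 0.4950
det(I−A) = Σ_j (I−A)_1j·C_1j = (0.75)(0.8000) + (-0.30)(0.4000) + (-0.10)(0.2000) = 0.4600
adj(I−A) = Cᵀ =
  [ 0.8000   0.3000   0.1400]
  [ 0.4000   0.7250   0.1850]
  [ 0.2000   0.0750   0.4950]
(I − A)⁻¹ = adj(I−A) / det(I−A) ≈
  [   1.7391     0.6522     0.3043]
  [   0.8696     1.5761     0.4022]
  [   0.4348     0.1630     1.0761]
x = (I − A)⁻¹ d = adj(I−A)·d / det(I−A), with det(I−A) = 0.4600:
  x_1 = (0.8000·100 + 0.3000·180 + 0.1400·180) / 0.4600 = 159.20 / 0.4600 ≈ 346.087
  x_2 = (0.4000·100 + 0.7250·180 + 0.1850·180) / 0.4600 = 203.80 / 0.4600 ≈ 443.043
  x_3 = (0.2000·100 + 0.0750·180 + 0.4950·180) / 0.4600 = 122.60 / 0.4600 ≈ 266.522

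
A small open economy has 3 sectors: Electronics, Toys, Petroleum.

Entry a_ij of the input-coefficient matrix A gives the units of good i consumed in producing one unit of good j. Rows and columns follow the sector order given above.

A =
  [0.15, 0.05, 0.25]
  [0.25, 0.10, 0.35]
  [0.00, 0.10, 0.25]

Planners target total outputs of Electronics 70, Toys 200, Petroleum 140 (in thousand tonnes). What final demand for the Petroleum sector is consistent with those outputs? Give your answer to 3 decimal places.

d_3 = 85.000

I − A =
  [   0.85    -0.05    -0.25]
  [  -0.25     0.90    -0.35]
  [   0.00    -0.10     0.75]
d = (I − A) x:
  d_1 = (+0.85)·70 + (-0.05)·200 + (-0.25)·140 = 14.500
  d_2 = (-0.25)·70 + (+0.90)·200 + (-0.35)·140 = 113.500
  d_3 = (+0.00)·70 + (-0.10)·200 + (+0.75)·140 = 85.000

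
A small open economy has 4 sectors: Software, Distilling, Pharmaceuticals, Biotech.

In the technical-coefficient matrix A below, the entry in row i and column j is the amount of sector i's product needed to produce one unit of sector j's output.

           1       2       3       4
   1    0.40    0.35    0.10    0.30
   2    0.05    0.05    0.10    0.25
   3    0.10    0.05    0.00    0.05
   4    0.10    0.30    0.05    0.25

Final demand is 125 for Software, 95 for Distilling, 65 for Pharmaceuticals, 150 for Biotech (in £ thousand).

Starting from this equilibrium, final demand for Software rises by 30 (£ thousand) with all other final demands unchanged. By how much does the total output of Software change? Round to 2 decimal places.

I − A =
  [   0.60    -0.35    -0.10    -0.30]
  [  -0.05     0.95    -0.10    -0.25]
  [  -0.10    -0.05     1.00    -0.05]
  [  -0.10    -0.30    -0.05     0.75]
Compute the cofactors C_ij = (−1)^(i+j)·(3×3 minor ij) of I−A; the adjugate is their transpose:
adj(I−A) = Cᵀ =
  [ 0.629250   0.357625   0.117625   0.378750]
  [ 0.071625   0.409000   0.056500   0.168750]
  [ 0.072375   0.067000   0.327625   0.073125]
  [ 0.117375   0.215750   0.060125   0.536250]
det(I−A) = Σ_j (I−A)_1j·C_1j = (0.60)(0.629250) + (-0.35)(0.071625) + (-0.10)(0.072375) + (-0.30)(0.117375) = 0.31003125
(I − A)⁻¹ = adj(I−A) / det(I−A) ≈
  [   2.0296     1.1535     0.3794     1.2217]
  [   0.2310     1.3192     0.1822     0.5443]
  [   0.2334     0.2161     1.0567     0.2359]
  [   0.3786     0.6959     0.1939     1.7297]
Δx = (I − A)⁻¹ Δd with Δd having +30 in the Software component and 0 elsewhere.
So Δx_1 = L_11 · (+30), where L_11 = adj(I−A)_11 / det(I−A) = 0.629250 / 0.31003125.
Δx_1 = 0.629250 × (+30) / 0.31003125 = 18.8775 / 0.31003125 ≈ 60.89.

Δx_1 = 60.89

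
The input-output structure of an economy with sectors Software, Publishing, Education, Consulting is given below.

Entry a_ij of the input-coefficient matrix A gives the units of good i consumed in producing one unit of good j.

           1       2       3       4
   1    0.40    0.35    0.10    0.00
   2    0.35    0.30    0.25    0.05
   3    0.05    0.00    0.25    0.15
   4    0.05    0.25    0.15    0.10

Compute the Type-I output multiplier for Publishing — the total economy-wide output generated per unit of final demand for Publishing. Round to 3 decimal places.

m_2 = 4.556

I − A =
  [   0.60    -0.35    -0.10     0.00]
  [  -0.35     0.70    -0.25    -0.05]
  [  -0.05     0.00     0.75    -0.15]
  [  -0.05    -0.25    -0.15     0.90]
Compute the cofactors C_ij = (−1)^(i+j)·(3×3 minor ij) of I−A; the adjugate is their transpose:
adj(I−A) = Cᵀ =
  [ 0.438000   0.232125   0.143125   0.036750]
  [ 0.243750   0.386250   0.171250   0.050000]
  [ 0.049250   0.040875   0.259375   0.045500]
  [ 0.100250   0.127000   0.098750   0.215250]
det(I−A) = Σ_j (I−A)_1j·C_1j = (0.60)(0.438000) + (-0.35)(0.243750) + (-0.10)(0.049250) + (0.00)(0.100250) = 0.1725625
(I − A)⁻¹ = adj(I−A) / det(I−A) ≈
  [   2.5382     1.3452     0.8294     0.2130]
  [   1.4125     2.2383     0.9924     0.2898]
  [   0.2854     0.2369     1.5031     0.2637]
  [   0.5809     0.7360     0.5723     1.2474]
The output multiplier for sector j is the column-j sum of the Leontief inverse (I − A)⁻¹ = adj(I−A) / det(I−A).
Column 2 of adj(I−A): (0.232125, 0.386250, 0.040875, 0.127000); det(I−A) = 0.1725625.
m_2 = (0.232125 + 0.386250 + 0.040875 + 0.127000) / 0.1725625 = 0.78625 / 0.1725625 ≈ 4.556.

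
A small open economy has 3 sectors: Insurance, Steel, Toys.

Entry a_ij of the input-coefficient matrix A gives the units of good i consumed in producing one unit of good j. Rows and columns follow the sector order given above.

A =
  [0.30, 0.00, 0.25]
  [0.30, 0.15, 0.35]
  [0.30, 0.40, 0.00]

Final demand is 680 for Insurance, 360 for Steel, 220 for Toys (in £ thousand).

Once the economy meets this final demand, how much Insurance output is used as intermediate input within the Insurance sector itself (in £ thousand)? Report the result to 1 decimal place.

z_II = 420.7

I − A =
  [   0.70     0.00    -0.25]
  [  -0.30     0.85    -0.35]
  [  -0.30    -0.40     1.00]
Cofactors of I−A, C_ij = (−1)^(i+j)·(minor ij) (rows/columns in the sector order above):
  C_11 = (0.85)(1.00) − (-0.35)(-0.40) = 0.7100
  C_12 = −[(-0.30)(1.00) − (-0.35)(-0.30)] = 0.4050
  C_13 = (-0.30)(-0.40) − (0.85)(-0.30) = 0.3750
  C_21 = −[(0.00)(1.00) − (-0.25)(-0.40)] = 0.1000
  C_22 = (0.70)(1.00) − (-0.25)(-0.30) = 0.6250
  C_23 = −[(0.70)(-0.40) − (0.00)(-0.30)] = 0.2800
  C_31 = (0.00)(-0.35) − (-0.25)(0.85) = 0.2125
  C_32 = −[(0.70)(-0.35) − (-0.25)(-0.30)] = 0.3200
  C_33 = (0.70)(0.85) − (0.00)(-0.30) = 0.5950
det(I−A) = Σ_j (I−A)_1j·C_1j = (0.70)(0.7100) + (0.00)(0.4050) + (-0.25)(0.3750) = 0.40325
adj(I−A) = Cᵀ =
  [ 0.7100   0.1000   0.2125]
  [ 0.4050   0.6250   0.3200]
  [ 0.3750   0.2800   0.5950]
(I − A)⁻¹ = adj(I−A) / det(I−A) ≈
  [   1.7607     0.2480     0.5270]
  [   1.0043     1.5499     0.7936]
  [   0.9299     0.6944     1.4755]
First solve x = (I − A)⁻¹ d = adj(I−A)·d / det(I−A); in particular x_I = (0.7100·680 + 0.1000·360 + 0.2125·220) / 0.40325 = 565.55 / 0.40325 ≈ 1402.480.
Intermediate flow from I to I: z_II = a_II · x_I = 0.30 × 565.55 / 0.40325 = 169.665 / 0.40325 ≈ 420.7.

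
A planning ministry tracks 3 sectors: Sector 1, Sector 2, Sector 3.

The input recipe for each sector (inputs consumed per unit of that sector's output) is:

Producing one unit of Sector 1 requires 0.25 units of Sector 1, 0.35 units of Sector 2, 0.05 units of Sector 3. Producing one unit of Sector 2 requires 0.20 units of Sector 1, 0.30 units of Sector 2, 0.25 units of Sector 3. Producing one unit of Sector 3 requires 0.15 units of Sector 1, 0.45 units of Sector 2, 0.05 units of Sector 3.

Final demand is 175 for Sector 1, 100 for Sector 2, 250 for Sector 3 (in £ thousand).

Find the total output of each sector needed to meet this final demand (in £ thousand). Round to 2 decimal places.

I − A =
  [   0.75    -0.20    -0.15]
  [  -0.35     0.70    -0.45]
  [  -0.05    -0.25     0.95]
Cofactors of I−A, C_ij = (−1)^(i+j)·(minor ij) (rows/columns in the sector order above):
  C_11 = (0.70)(0.95) − (-0.45)(-0.25) = 0.5525
  C_12 = −[(-0.35)(0.95) − (-0.45)(-0.05)] = 0.3550
  C_13 = (-0.35)(-0.25) − (0.70)(-0.05) = 0.1225
  C_21 = −[(-0.20)(0.95) − (-0.15)(-0.25)] = 0.2275
  C_22 = (0.75)(0.95) − (-0.15)(-0.05) = 0.7050
  C_23 = −[(0.75)(-0.25) − (-0.20)(-0.05)] = 0.1975
  C_31 = (-0.20)(-0.45) − (-0.15)(0.70) = 0.1950
  C_32 = −[(0.75)(-0.45) − (-0.15)(-0.35)] = 0.3900
  C_33 = (0.75)(0.70) − (-0.20)(-0.35) = 0.4550
det(I−A) = Σ_j (I−A)_1j·C_1j = (0.75)(0.5525) + (-0.20)(0.3550) + (-0.15)(0.1225) = 0.3250
adj(I−A) = Cᵀ =
  [ 0.5525   0.2275   0.1950]
  [ 0.3550   0.7050   0.3900]
  [ 0.1225   0.1975   0.4550]
(I − A)⁻¹ = adj(I−A) / det(I−A) ≈
  [   1.7000     0.7000     0.6000]
  [   1.0923     2.1692     1.2000]
  [   0.3769     0.6077     1.4000]
x = (I − A)⁻¹ d = adj(I−A)·d / det(I−A), with det(I−A) = 0.3250:
  x_1 = (0.5525·175 + 0.2275·100 + 0.1950·250) / 0.3250 = 168.1875 / 0.3250 = 517.50
  x_2 = (0.3550·175 + 0.7050·100 + 0.3900·250) / 0.3250 = 230.125 / 0.3250 ≈ 708.08
  x_3 = (0.1225·175 + 0.1975·100 + 0.4550·250) / 0.3250 = 154.9375 / 0.3250 ≈ 476.73

x_1 = 517.50, x_2 = 708.08, x_3 = 476.73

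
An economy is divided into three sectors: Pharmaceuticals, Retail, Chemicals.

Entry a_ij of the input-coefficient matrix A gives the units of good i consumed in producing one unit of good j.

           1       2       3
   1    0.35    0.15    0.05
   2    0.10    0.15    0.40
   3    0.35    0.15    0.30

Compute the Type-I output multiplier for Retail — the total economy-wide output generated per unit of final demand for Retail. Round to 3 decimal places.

m_2 = 2.328

I − A =
  [   0.65    -0.15    -0.05]
  [  -0.10     0.85    -0.40]
  [  -0.35    -0.15     0.70]
Cofactors of I−A, C_ij = (−1)^(i+j)·(minor ij) (rows/columns in the sector order above):
  C_11 = (0.85)(0.70) − (-0.40)(-0.15) = 0.5350
  C_12 = −[(-0.10)(0.70) − (-0.40)(-0.35)] = 0.2100
  C_13 = (-0.10)(-0.15) − (0.85)(-0.35) = 0.3125
  C_21 = −[(-0.15)(0.70) − (-0.05)(-0.15)] = 0.1125
  C_22 = (0.65)(0.70) − (-0.05)(-0.35) = 0.4375
  C_23 = −[(0.65)(-0.15) − (-0.15)(-0.35)] = 0.1500
  C_31 = (-0.15)(-0.40) − (-0.05)(0.85) = 0.1025
  C_32 = −[(0.65)(-0.40) − (-0.05)(-0.10)] = 0.2650
  C_33 = (0.65)(0.85) − (-0.15)(-0.10) = 0.5375
det(I−A) = Σ_j (I−A)_1j·C_1j = (0.65)(0.5350) + (-0.15)(0.2100) + (-0.05)(0.3125) = 0.300625
adj(I−A) = Cᵀ =
  [ 0.5350   0.1125   0.1025]
  [ 0.2100   0.4375   0.2650]
  [ 0.3125   0.1500   0.5375]
(I − A)⁻¹ = adj(I−A) / det(I−A) ≈
  [   1.7796     0.3742     0.3410]
  [   0.6985     1.4553     0.8815]
  [   1.0395     0.4990     1.7879]
The output multiplier for sector j is the column-j sum of the Leontief inverse (I − A)⁻¹ = adj(I−A) / det(I−A).
Column 2 of adj(I−A): (0.1125, 0.4375, 0.1500); det(I−A) = 0.300625.
m_2 = (0.1125 + 0.4375 + 0.1500) / 0.300625 = 0.70 / 0.300625 ≈ 2.328.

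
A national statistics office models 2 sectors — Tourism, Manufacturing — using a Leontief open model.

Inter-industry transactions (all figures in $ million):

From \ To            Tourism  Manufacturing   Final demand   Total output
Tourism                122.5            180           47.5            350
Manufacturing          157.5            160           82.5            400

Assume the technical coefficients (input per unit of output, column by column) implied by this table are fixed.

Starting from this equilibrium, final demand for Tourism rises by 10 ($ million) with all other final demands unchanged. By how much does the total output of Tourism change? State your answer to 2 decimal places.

Technical coefficients a_ij = z_ij / X_j:
  a_11 = 122.5/350 = 0.35, a_21 = 157.5/350 = 0.45
  a_12 = 180/400 = 0.45, a_22 = 160/400 = 0.40
I − A =
  [   0.65    -0.45]
  [  -0.45     0.60]
det(I−A) = (0.65)(0.60) − (-0.45)(-0.45) = 0.1875
adj(I−A) = [[0.60, 0.45], [0.45, 0.65]]
(I − A)⁻¹ = adj(I−A) / det(I−A) ≈
  [   3.2000     2.4000]
  [   2.4000     3.4667]
Δx = (I − A)⁻¹ Δd with Δd having +10 in the Tourism component and 0 elsewhere.
So Δx_1 = L_11 · (+10), where L_11 = adj(I−A)_11 / det(I−A) = 0.60 / 0.1875.
Δx_1 = 0.60 × (+10) / 0.1875 = 6.00 / 0.1875 = 32.00.

Δx_1 = 32.00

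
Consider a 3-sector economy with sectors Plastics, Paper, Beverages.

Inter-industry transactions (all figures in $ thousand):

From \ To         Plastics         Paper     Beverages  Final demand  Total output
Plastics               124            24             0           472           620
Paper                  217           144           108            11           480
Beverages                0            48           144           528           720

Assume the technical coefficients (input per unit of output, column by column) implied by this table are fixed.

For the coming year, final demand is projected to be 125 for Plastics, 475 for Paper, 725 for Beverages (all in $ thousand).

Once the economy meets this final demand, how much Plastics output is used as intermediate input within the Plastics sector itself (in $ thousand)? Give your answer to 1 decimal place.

z_11 = 43.9

Technical coefficients a_ij = z_ij / X_j:
  a_11 = 124/620 = 0.20, a_21 = 217/620 = 0.35, a_31 = 0/620 = 0.00
  a_12 = 24/480 = 0.05, a_22 = 144/480 = 0.30, a_32 = 48/480 = 0.10
  a_13 = 0/720 = 0.00, a_23 = 108/720 = 0.15, a_33 = 144/720 = 0.20
I − A =
  [   0.80    -0.05     0.00]
  [  -0.35     0.70    -0.15]
  [   0.00    -0.10     0.80]
Cofactors of I−A, C_ij = (−1)^(i+j)·(minor ij) (rows/columns in the sector order above):
  C_11 = (0.70)(0.80) − (-0.15)(-0.10) = 0.5450
  C_12 = −[(-0.35)(0.80) − (-0.15)(0.00)] = 0.2800
  C_13 = (-0.35)(-0.10) − (0.70)(0.00) = 0.0350
  C_21 = −[(-0.05)(0.80) − (0.00)(-0.10)] = 0.0400
  C_22 = (0.80)(0.80) − (0.00)(0.00) = 0.6400
  C_23 = −[(0.80)(-0.10) − (-0.05)(0.00)] = 0.0800
  C_31 = (-0.05)(-0.15) − (0.00)(0.70) = 0.0075
  C_32 = −[(0.80)(-0.15) − (0.00)(-0.35)] = 0.1200
  C_33 = (0.80)(0.70) − (-0.05)(-0.35) = 0.5425
det(I−A) = Σ_j (I−A)_1j·C_1j = (0.80)(0.5450) + (-0.05)(0.2800) + (0.00)(0.0350) = 0.4220
adj(I−A) = Cᵀ =
  [ 0.5450   0.0400   0.0075]
  [ 0.2800   0.6400   0.1200]
  [ 0.0350   0.0800   0.5425]
(I − A)⁻¹ = adj(I−A) / det(I−A) ≈
  [   1.2915     0.0948     0.0178]
  [   0.6635     1.5166     0.2844]
  [   0.0829     0.1896     1.2855]
First solve x = (I − A)⁻¹ d = adj(I−A)·d / det(I−A); in particular x_1 = (0.5450·125 + 0.0400·475 + 0.0075·725) / 0.4220 = 92.5625 / 0.4220 ≈ 219.342.
Intermediate flow from 1 to 1: z_11 = a_11 · x_1 = 0.20 × 92.5625 / 0.4220 = 18.5125 / 0.4220 ≈ 43.9.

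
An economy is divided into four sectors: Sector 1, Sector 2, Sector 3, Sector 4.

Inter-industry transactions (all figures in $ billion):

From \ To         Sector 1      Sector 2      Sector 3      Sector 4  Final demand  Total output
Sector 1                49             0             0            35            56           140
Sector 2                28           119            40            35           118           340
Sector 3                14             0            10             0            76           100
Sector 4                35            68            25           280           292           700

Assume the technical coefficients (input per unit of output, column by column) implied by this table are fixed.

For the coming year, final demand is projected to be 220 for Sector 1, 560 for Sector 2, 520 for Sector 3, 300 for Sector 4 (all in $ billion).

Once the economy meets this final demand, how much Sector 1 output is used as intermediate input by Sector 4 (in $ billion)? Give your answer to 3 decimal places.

Technical coefficients a_ij = z_ij / X_j:
  a_11 = 49/140 = 0.35, a_21 = 28/140 = 0.20, a_31 = 14/140 = 0.10, a_41 = 35/140 = 0.25
  a_12 = 0/340 = 0.00, a_22 = 119/340 = 0.35, a_32 = 0/340 = 0.00, a_42 = 68/340 = 0.20
  a_13 = 0/100 = 0.00, a_23 = 40/100 = 0.40, a_33 = 10/100 = 0.10, a_43 = 25/100 = 0.25
  a_14 = 35/700 = 0.05, a_24 = 35/700 = 0.05, a_34 = 0/700 = 0.00, a_44 = 280/700 = 0.40
I − A =
  [   0.65     0.00     0.00    -0.05]
  [  -0.20     0.65    -0.40    -0.05]
  [  -0.10     0.00     0.90     0.00]
  [  -0.25    -0.20    -0.25     0.60]
Compute the cofactors C_ij = (−1)^(i+j)·(3×3 minor ij) of I−A; the adjugate is their transpose:
adj(I−A) = Cᵀ =
  [ 0.342000   0.009000   0.012125   0.029250]
  [ 0.144500   0.338500   0.161625   0.040250]
  [ 0.038000   0.001000   0.236875   0.003250]
  [ 0.206500   0.117000   0.157625   0.380250]
det(I−A) = Σ_j (I−A)_1j·C_1j = (0.65)(0.342000) + (0.00)(0.144500) + (0.00)(0.038000) + (-0.05)(0.206500) = 0.211975
(I − A)⁻¹ = adj(I−A) / det(I−A) ≈
  [   1.6134     0.0425     0.0572     0.1380]
  [   0.6817     1.5969     0.7625     0.1899]
  [   0.1793     0.0047     1.1175     0.0153]
  [   0.9742     0.5520     0.7436     1.7938]
First solve x = (I − A)⁻¹ d = adj(I−A)·d / det(I−A); in particular x_4 = (0.206500·220 + 0.117000·560 + 0.157625·520 + 0.380250·300) / 0.211975 = 306.99 / 0.211975 ≈ 1448.23682.
Intermediate flow from 1 to 4: z_14 = a_14 · x_4 = 0.05 × 306.99 / 0.211975 = 15.3495 / 0.211975 ≈ 72.412.

z_14 = 72.412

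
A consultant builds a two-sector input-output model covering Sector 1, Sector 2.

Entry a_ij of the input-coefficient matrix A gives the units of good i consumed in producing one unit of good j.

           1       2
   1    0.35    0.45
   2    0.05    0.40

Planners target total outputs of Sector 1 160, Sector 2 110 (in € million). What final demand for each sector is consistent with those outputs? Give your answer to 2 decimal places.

d_1 = 54.50, d_2 = 58.00

I − A =
  [   0.65    -0.45]
  [  -0.05     0.60]
d = (I − A) x:
  d_1 = (+0.65)·160 + (-0.45)·110 = 54.50
  d_2 = (-0.05)·160 + (+0.60)·110 = 58.00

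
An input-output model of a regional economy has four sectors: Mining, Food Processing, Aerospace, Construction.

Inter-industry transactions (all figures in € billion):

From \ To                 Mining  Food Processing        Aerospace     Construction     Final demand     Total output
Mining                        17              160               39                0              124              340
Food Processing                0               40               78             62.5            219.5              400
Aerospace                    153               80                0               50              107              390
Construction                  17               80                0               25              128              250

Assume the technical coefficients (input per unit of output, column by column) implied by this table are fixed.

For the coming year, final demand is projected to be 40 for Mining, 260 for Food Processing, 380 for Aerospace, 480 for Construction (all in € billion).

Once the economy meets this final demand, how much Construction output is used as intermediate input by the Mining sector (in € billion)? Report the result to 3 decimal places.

z_41 = 20.681

Technical coefficients a_ij = z_ij / X_j:
  a_11 = 17/340 = 0.05, a_21 = 0/340 = 0.00, a_31 = 153/340 = 0.45, a_41 = 17/340 = 0.05
  a_12 = 160/400 = 0.40, a_22 = 40/400 = 0.10, a_32 = 80/400 = 0.20, a_42 = 80/400 = 0.20
  a_13 = 39/390 = 0.10, a_23 = 78/390 = 0.20, a_33 = 0/390 = 0.00, a_43 = 0/390 = 0.00
  a_14 = 0/250 = 0.00, a_24 = 62.5/250 = 0.25, a_34 = 50/250 = 0.20, a_44 = 25/250 = 0.10
I − A =
  [   0.95    -0.40    -0.10     0.00]
  [   0.00     0.90    -0.20    -0.25]
  [  -0.45    -0.20     1.00    -0.20]
  [  -0.05    -0.20     0.00     0.90]
Compute the cofactors C_ij = (−1)^(i+j)·(3×3 minor ij) of I−A; the adjugate is their transpose:
adj(I−A) = Cᵀ =
  [ 0.71600   0.38200   0.14800   0.13900]
  [ 0.09550   0.81350   0.17225   0.26425]
  [ 0.35350   0.37500   0.71700   0.26350]
  [ 0.06100   0.20200   0.04650   0.74050]
det(I−A) = Σ_j (I−A)_1j·C_1j = (0.95)(0.71600) + (-0.40)(0.09550) + (-0.10)(0.35350) + (0.00)(0.06100) = 0.60665
(I − A)⁻¹ = adj(I−A) / det(I−A) ≈
  [   1.1803     0.6297     0.2440     0.2291]
  [   0.1574     1.3410     0.2839     0.4356]
  [   0.5827     0.6181     1.1819     0.4344]
  [   0.1006     0.3330     0.0767     1.2206]
First solve x = (I − A)⁻¹ d = adj(I−A)·d / det(I−A); in particular x_1 = (0.71600·40 + 0.38200·260 + 0.14800·380 + 0.13900·480) / 0.60665 = 250.92 / 0.60665 ≈ 413.61576.
Intermediate flow from 4 to 1: z_41 = a_41 · x_1 = 0.05 × 250.92 / 0.60665 = 12.546 / 0.60665 ≈ 20.681.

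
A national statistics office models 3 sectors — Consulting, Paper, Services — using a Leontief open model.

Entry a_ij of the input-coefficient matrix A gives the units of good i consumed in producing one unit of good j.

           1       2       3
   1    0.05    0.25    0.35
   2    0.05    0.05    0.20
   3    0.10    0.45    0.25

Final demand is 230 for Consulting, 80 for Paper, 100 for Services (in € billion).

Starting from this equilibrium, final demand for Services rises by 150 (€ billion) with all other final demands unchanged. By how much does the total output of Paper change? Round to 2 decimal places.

I − A =
  [   0.95    -0.25    -0.35]
  [  -0.05     0.95    -0.20]
  [  -0.10    -0.45     0.75]
Cofactors of I−A, C_ij = (−1)^(i+j)·(minor ij) (rows/columns in the sector order above):
  C_11 = (0.95)(0.75) − (-0.20)(-0.45) = 0.6225
  C_12 = −[(-0.05)(0.75) − (-0.20)(-0.10)] = 0.0575
  C_13 = (-0.05)(-0.45) − (0.95)(-0.10) = 0.1175
  C_21 = −[(-0.25)(0.75) − (-0.35)(-0.45)] = 0.3450
  C_22 = (0.95)(0.75) − (-0.35)(-0.10) = 0.6775
  C_23 = −[(0.95)(-0.45) − (-0.25)(-0.10)] = 0.4525
  C_31 = (-0.25)(-0.20) − (-0.35)(0.95) = 0.3825
  C_32 = −[(0.95)(-0.20) − (-0.35)(-0.05)] = 0.2075
  C_33 = (0.95)(0.95) − (-0.25)(-0.05) = 0.8900
det(I−A) = Σ_j (I−A)_1j·C_1j = (0.95)(0.6225) + (-0.25)(0.0575) + (-0.35)(0.1175) = 0.535875
adj(I−A) = Cᵀ =
  [ 0.6225   0.3450   0.3825]
  [ 0.0575   0.6775   0.2075]
  [ 0.1175   0.4525   0.8900]
(I − A)⁻¹ = adj(I−A) / det(I−A) ≈
  [   1.1617     0.6438     0.7138]
  [   0.1073     1.2643     0.3872]
  [   0.2193     0.8444     1.6608]
Δx = (I − A)⁻¹ Δd with Δd having +150 in the Services component and 0 elsewhere.
So Δx_2 = L_23 · (+150), where L_23 = adj(I−A)_23 / det(I−A) = 0.2075 / 0.535875.
Δx_2 = 0.2075 × (+150) / 0.535875 = 31.125 / 0.535875 ≈ 58.08.

Δx_2 = 58.08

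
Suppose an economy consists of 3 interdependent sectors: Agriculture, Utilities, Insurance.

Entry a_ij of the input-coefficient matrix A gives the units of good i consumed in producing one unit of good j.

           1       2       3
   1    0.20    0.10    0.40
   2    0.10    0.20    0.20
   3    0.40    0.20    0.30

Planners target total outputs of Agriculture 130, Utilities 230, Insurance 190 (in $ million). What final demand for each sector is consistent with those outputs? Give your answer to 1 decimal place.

d_1 = 5.0, d_2 = 133.0, d_3 = 35.0

I − A =
  [   0.80    -0.10    -0.40]
  [  -0.10     0.80    -0.20]
  [  -0.40    -0.20     0.70]
d = (I − A) x:
  d_1 = (+0.80)·130 + (-0.10)·230 + (-0.40)·190 = 5.0
  d_2 = (-0.10)·130 + (+0.80)·230 + (-0.20)·190 = 133.0
  d_3 = (-0.40)·130 + (-0.20)·230 + (+0.70)·190 = 35.0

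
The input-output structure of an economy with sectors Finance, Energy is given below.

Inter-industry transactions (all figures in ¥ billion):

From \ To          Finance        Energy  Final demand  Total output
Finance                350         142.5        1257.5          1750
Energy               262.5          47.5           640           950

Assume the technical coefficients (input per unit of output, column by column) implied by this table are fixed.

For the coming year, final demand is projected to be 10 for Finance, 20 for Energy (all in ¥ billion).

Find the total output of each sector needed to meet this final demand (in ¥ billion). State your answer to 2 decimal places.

x_1 = 16.95, x_2 = 23.73

Technical coefficients a_ij = z_ij / X_j:
  a_11 = 350/1750 = 0.20, a_21 = 262.5/1750 = 0.15
  a_12 = 142.5/950 = 0.15, a_22 = 47.5/950 = 0.05
I − A =
  [   0.80    -0.15]
  [  -0.15     0.95]
det(I−A) = (0.80)(0.95) − (-0.15)(-0.15) = 0.7375
adj(I−A) = [[0.95, 0.15], [0.15, 0.80]]
(I − A)⁻¹ = adj(I−A) / det(I−A) ≈
  [   1.2881     0.2034]
  [   0.2034     1.0847]
x = (I − A)⁻¹ d = adj(I−A)·d / det(I−A), with det(I−A) = 0.7375:
  x_1 = (0.95·10 + 0.15·20) / 0.7375 = 12.50 / 0.7375 ≈ 16.95
  x_2 = (0.15·10 + 0.80·20) / 0.7375 = 17.50 / 0.7375 ≈ 23.73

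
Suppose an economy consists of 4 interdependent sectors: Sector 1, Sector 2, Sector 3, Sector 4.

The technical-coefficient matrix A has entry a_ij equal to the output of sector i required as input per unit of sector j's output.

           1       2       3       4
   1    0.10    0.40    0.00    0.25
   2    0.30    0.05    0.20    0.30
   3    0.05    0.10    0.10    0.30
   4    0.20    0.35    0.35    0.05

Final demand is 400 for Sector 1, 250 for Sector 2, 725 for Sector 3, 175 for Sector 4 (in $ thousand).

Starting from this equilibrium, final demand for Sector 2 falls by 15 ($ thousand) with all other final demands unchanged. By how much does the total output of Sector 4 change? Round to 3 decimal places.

I − A =
  [   0.90    -0.40     0.00    -0.25]
  [  -0.30     0.95    -0.20    -0.30]
  [  -0.05    -0.10     0.90    -0.30]
  [  -0.20    -0.35    -0.35     0.95]
Compute the cofactors C_ij = (−1)^(i+j)·(3×3 minor ij) of I−A; the adjugate is their transpose:
adj(I−A) = Cᵀ =
  [ 0.567500   0.387500   0.218625   0.340750]
  [ 0.305750   0.625625   0.281750   0.367000]
  [ 0.162875   0.222375   0.506000   0.272875]
  [ 0.292125   0.394000   0.336250   0.639500]
det(I−A) = Σ_j (I−A)_1j·C_1j = (0.90)(0.567500) + (-0.40)(0.305750) + (0.00)(0.162875) + (-0.25)(0.292125) = 0.31541875
(I − A)⁻¹ = adj(I−A) / det(I−A) ≈
  [   1.7992     1.2285     0.6931     1.0803]
  [   0.9693     1.9835     0.8933     1.1635]
  [   0.5164     0.7050     1.6042     0.8651]
  [   0.9261     1.2491     1.0660     2.0275]
Δx = (I − A)⁻¹ Δd with Δd having -15 in the Sector 2 component and 0 elsewhere.
So Δx_4 = L_42 · (-15), where L_42 = adj(I−A)_42 / det(I−A) = 0.394000 / 0.31541875.
Δx_4 = 0.394000 × (-15) / 0.31541875 = -5.91 / 0.31541875 ≈ -18.737.

Δx_4 = -18.737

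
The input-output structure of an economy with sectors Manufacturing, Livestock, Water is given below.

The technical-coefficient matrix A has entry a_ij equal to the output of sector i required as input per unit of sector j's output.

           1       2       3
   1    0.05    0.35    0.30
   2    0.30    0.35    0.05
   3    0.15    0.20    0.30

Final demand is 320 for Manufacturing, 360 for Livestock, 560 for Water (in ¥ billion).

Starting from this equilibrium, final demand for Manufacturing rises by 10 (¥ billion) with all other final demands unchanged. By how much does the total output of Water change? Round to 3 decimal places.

I − A =
  [   0.95    -0.35    -0.30]
  [  -0.30     0.65    -0.05]
  [  -0.15    -0.20     0.70]
Cofactors of I−A, C_ij = (−1)^(i+j)·(minor ij) (rows/columns in the sector order above):
  C_11 = (0.65)(0.70) − (-0.05)(-0.20) = 0.4450
  C_12 = −[(-0.30)(0.70) − (-0.05)(-0.15)] = 0.2175
  C_13 = (-0.30)(-0.20) − (0.65)(-0.15) = 0.1575
  C_21 = −[(-0.35)(0.70) − (-0.30)(-0.20)] = 0.3050
  C_22 = (0.95)(0.70) − (-0.30)(-0.15) = 0.6200
  C_23 = −[(0.95)(-0.20) − (-0.35)(-0.15)] = 0.2425
  C_31 = (-0.35)(-0.05) − (-0.30)(0.65) = 0.2125
  C_32 = −[(0.95)(-0.05) − (-0.30)(-0.30)] = 0.1375
  C_33 = (0.95)(0.65) − (-0.35)(-0.30) = 0.5125
det(I−A) = Σ_j (I−A)_1j·C_1j = (0.95)(0.4450) + (-0.35)(0.2175) + (-0.30)(0.1575) = 0.299375
adj(I−A) = Cᵀ =
  [ 0.4450   0.3050   0.2125]
  [ 0.2175   0.6200   0.1375]
  [ 0.1575   0.2425   0.5125]
(I − A)⁻¹ = adj(I−A) / det(I−A) ≈
  [   1.4864     1.0188     0.7098]
  [   0.7265     2.0710     0.4593]
  [   0.5261     0.8100     1.7119]
Δx = (I − A)⁻¹ Δd with Δd having +10 in the Manufacturing component and 0 elsewhere.
So Δx_3 = L_31 · (+10), where L_31 = adj(I−A)_31 / det(I−A) = 0.1575 / 0.299375.
Δx_3 = 0.1575 × (+10) / 0.299375 = 1.575 / 0.299375 ≈ 5.261.

Δx_3 = 5.261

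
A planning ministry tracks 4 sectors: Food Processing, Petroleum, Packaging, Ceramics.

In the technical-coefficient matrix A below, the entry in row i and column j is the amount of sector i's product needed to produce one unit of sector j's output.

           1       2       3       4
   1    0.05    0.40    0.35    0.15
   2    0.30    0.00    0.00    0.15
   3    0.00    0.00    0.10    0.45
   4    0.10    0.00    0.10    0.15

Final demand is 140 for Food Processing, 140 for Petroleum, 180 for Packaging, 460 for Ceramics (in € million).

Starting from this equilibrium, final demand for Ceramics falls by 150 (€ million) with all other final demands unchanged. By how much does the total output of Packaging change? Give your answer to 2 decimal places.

I − A =
  [   0.95    -0.40    -0.35    -0.15]
  [  -0.30     1.00     0.00    -0.15]
  [   0.00     0.00     0.90    -0.45]
  [  -0.10     0.00    -0.10     0.85]
Compute the cofactors C_ij = (−1)^(i+j)·(3×3 minor ij) of I−A; the adjugate is their transpose:
adj(I−A) = Cᵀ =
  [ 0.72000   0.28800   0.31850   0.34650]
  [ 0.22950   0.65475   0.11325   0.21600]
  [ 0.04500   0.01800   0.68450   0.37350]
  [ 0.09000   0.03600   0.11800   0.74700]
det(I−A) = Σ_j (I−A)_1j·C_1j = (0.95)(0.72000) + (-0.40)(0.22950) + (-0.35)(0.04500) + (-0.15)(0.09000) = 0.56295
(I − A)⁻¹ = adj(I−A) / det(I−A) ≈
  [   1.2790     0.5116     0.5658     0.6155]
  [   0.4077     1.1631     0.2012     0.3837]
  [   0.0799     0.0320     1.2159     0.6635]
  [   0.1599     0.0639     0.2096     1.3269]
Δx = (I − A)⁻¹ Δd with Δd having -150 in the Ceramics component and 0 elsewhere.
So Δx_3 = L_34 · (-150), where L_34 = adj(I−A)_34 / det(I−A) = 0.37350 / 0.56295.
Δx_3 = 0.37350 × (-150) / 0.56295 = -56.025 / 0.56295 ≈ -99.52.

Δx_3 = -99.52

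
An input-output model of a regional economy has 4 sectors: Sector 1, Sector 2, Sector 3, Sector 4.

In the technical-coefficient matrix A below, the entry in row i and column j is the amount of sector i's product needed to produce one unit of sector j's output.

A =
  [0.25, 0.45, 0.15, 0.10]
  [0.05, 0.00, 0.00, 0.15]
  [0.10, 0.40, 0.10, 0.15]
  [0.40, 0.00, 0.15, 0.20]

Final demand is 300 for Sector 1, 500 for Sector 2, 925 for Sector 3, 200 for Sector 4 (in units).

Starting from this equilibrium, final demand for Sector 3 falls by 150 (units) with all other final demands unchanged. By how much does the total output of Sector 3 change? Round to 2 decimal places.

Δx_3 = -188.15

I − A =
  [   0.75    -0.45    -0.15    -0.10]
  [  -0.05     1.00     0.00    -0.15]
  [  -0.10    -0.40     0.90    -0.15]
  [  -0.40     0.00    -0.15     0.80]
Compute the cofactors C_ij = (−1)^(i+j)·(3×3 minor ij) of I−A; the adjugate is their transpose:
adj(I−A) = Cᵀ =
  [ 0.688500   0.367875   0.145125   0.182250]
  [ 0.091125   0.464625   0.032625   0.104625]
  [ 0.180000   0.287000   0.515000   0.172875]
  [ 0.378000   0.237750   0.169125   0.636750]
det(I−A) = Σ_j (I−A)_1j·C_1j = (0.75)(0.688500) + (-0.45)(0.091125) + (-0.15)(0.180000) + (-0.10)(0.378000) = 0.41056875
(I − A)⁻¹ = adj(I−A) / det(I−A) ≈
  [   1.6769     0.8960     0.3535     0.4439]
  [   0.2219     1.1317     0.0795     0.2548]
  [   0.4384     0.6990     1.2544     0.4211]
  [   0.9207     0.5791     0.4119     1.5509]
Δx = (I − A)⁻¹ Δd with Δd having -150 in the Sector 3 component and 0 elsewhere.
So Δx_3 = L_33 · (-150), where L_33 = adj(I−A)_33 / det(I−A) = 0.515000 / 0.41056875.
Δx_3 = 0.515000 × (-150) / 0.41056875 = -77.25 / 0.41056875 ≈ -188.15.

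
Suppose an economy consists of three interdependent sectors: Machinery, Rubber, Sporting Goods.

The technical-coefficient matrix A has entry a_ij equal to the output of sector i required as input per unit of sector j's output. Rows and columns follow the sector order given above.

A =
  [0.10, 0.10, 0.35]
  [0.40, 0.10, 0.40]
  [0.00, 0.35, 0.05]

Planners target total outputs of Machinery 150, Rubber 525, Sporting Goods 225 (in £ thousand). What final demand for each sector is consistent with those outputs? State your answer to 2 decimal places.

d_M = 3.75, d_R = 322.50, d_S = 30.00

I − A =
  [   0.90    -0.10    -0.35]
  [  -0.40     0.90    -0.40]
  [   0.00    -0.35     0.95]
d = (I − A) x:
  d_M = (+0.90)·150 + (-0.10)·525 + (-0.35)·225 = 3.75
  d_R = (-0.40)·150 + (+0.90)·525 + (-0.40)·225 = 322.50
  d_S = (+0.00)·150 + (-0.35)·525 + (+0.95)·225 = 30.00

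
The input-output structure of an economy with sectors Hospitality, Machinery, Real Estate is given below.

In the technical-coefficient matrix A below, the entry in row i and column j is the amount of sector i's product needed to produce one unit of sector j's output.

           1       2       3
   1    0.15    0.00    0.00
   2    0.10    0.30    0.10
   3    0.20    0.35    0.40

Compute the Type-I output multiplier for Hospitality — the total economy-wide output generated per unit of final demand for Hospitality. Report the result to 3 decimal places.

m_1 = 1.956

I − A =
  [   0.85     0.00     0.00]
  [  -0.10     0.70    -0.10]
  [  -0.20    -0.35     0.60]
Cofactors of I−A, C_ij = (−1)^(i+j)·(minor ij) (rows/columns in the sector order above):
  C_11 = (0.70)(0.60) − (-0.10)(-0.35) = 0.3850
  C_12 = −[(-0.10)(0.60) − (-0.10)(-0.20)] = 0.0800
  C_13 = (-0.10)(-0.35) − (0.70)(-0.20) = 0.1750
  C_21 = −[(0.00)(0.60) − (0.00)(-0.35)] = 0.0000
  C_22 = (0.85)(0.60) − (0.00)(-0.20) = 0.5100
  C_23 = −[(0.85)(-0.35) − (0.00)(-0.20)] = 0.2975
  C_31 = (0.00)(-0.10) − (0.00)(0.70) = 0.0000
  C_32 = −[(0.85)(-0.10) − (0.00)(-0.10)] = 0.0850
  C_33 = (0.85)(0.70) − (0.00)(-0.10) = 0.5950
det(I−A) = Σ_j (I−A)_1j·C_1j = (0.85)(0.3850) + (0.00)(0.0800) + (0.00)(0.1750) = 0.32725
adj(I−A) = Cᵀ =
  [ 0.3850   0.0000   0.0000]
  [ 0.0800   0.5100   0.0850]
  [ 0.1750   0.2975   0.5950]
(I − A)⁻¹ = adj(I−A) / det(I−A) ≈
  [   1.1765     0.0000     0.0000]
  [   0.2445     1.5584     0.2597]
  [   0.5348     0.9091     1.8182]
The output multiplier for sector j is the column-j sum of the Leontief inverse (I − A)⁻¹ = adj(I−A) / det(I−A).
Column 1 of adj(I−A): (0.3850, 0.0800, 0.1750); det(I−A) = 0.32725.
m_1 = (0.3850 + 0.0800 + 0.1750) / 0.32725 = 0.64 / 0.32725 ≈ 1.956.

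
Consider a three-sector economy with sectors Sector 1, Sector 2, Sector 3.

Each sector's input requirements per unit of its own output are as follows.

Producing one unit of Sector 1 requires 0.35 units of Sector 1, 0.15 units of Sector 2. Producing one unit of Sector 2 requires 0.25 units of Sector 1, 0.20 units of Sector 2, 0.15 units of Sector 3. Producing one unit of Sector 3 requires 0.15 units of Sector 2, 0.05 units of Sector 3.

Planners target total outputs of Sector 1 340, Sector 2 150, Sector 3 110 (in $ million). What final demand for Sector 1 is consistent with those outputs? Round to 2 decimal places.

I − A =
  [   0.65    -0.25     0.00]
  [  -0.15     0.80    -0.15]
  [   0.00    -0.15     0.95]
d = (I − A) x:
  d_1 = (+0.65)·340 + (-0.25)·150 + (+0.00)·110 = 183.50
  d_2 = (-0.15)·340 + (+0.80)·150 + (-0.15)·110 = 52.50
  d_3 = (+0.00)·340 + (-0.15)·150 + (+0.95)·110 = 82.00

d_1 = 183.50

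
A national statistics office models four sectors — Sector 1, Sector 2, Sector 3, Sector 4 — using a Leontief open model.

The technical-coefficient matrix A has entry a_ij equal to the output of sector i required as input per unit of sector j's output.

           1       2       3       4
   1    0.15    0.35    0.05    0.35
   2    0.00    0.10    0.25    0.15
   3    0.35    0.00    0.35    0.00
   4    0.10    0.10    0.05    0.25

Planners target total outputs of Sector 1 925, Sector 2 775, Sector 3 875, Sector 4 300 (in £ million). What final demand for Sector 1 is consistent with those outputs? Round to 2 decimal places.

I − A =
  [   0.85    -0.35    -0.05    -0.35]
  [   0.00     0.90    -0.25    -0.15]
  [  -0.35     0.00     0.65     0.00]
  [  -0.10    -0.10    -0.05     0.75]
d = (I − A) x:
  d_1 = (+0.85)·925 + (-0.35)·775 + (-0.05)·875 + (-0.35)·300 = 366.25
  d_2 = (+0.00)·925 + (+0.90)·775 + (-0.25)·875 + (-0.15)·300 = 433.75
  d_3 = (-0.35)·925 + (+0.00)·775 + (+0.65)·875 + (+0.00)·300 = 245.00
  d_4 = (-0.10)·925 + (-0.10)·775 + (-0.05)·875 + (+0.75)·300 = 11.25

d_1 = 366.25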